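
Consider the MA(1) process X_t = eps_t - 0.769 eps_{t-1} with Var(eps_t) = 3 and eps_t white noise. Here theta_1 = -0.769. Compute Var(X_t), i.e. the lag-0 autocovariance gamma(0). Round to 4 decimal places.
\gamma(0) = 4.7741

For an MA(q) process X_t = eps_t + sum_i theta_i eps_{t-i} with
Var(eps_t) = sigma^2, the variance is
  gamma(0) = sigma^2 * (1 + sum_i theta_i^2).
  sum_i theta_i^2 = (-0.769)^2 = 0.591361.
  gamma(0) = 3 * (1 + 0.591361) = 3 * 1.591361 = 4.774083, which rounds to 4.7741.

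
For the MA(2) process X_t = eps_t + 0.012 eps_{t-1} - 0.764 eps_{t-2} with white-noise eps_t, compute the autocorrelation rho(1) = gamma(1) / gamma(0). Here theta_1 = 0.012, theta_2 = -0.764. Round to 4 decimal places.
\rho(1) = 0.0018

For an MA(q) process with theta_0 = 1, the autocovariance is
  gamma(k) = sigma^2 * sum_{i=0..q-k} theta_i * theta_{i+k},
and rho(k) = gamma(k) / gamma(0). Sigma^2 cancels.
  numerator   = (1)*(0.012) + (0.012)*(-0.764) = 0.002832.
  denominator = (1)^2 + (0.012)^2 + (-0.764)^2 = 1.58384.
  rho(1) = 0.002832 / 1.58384 = 0.0018.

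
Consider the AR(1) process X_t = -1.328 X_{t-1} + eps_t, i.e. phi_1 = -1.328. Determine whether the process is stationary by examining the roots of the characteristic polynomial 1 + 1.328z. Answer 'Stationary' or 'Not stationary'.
\text{Not stationary}

The AR(p) characteristic polynomial is P(z) = 1 + 1.328z.
Stationarity requires all roots to lie outside the unit circle, i.e. |z| > 1 for every root.
This is linear in z: 1 + (1.328) z = 0  =>  z = -1/(1.328) = -0.753012,  |z| = 0.753012.
Moduli of all roots: 0.7530.
All moduli strictly greater than 1? No.
Verdict: Not stationary.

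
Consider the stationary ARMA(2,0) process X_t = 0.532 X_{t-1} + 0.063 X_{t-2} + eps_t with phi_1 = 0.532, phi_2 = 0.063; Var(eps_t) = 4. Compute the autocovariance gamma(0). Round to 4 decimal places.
\gamma(0) = 5.9264

Multiply the model equation by X_{t-k} and take expectations. With theta_0 = psi_0 = 1 and psi_j the MA(infinity) weights, this gives
  gamma(k) - sum_i phi_i gamma(k-i) = c_k,
  c_k = sigma^2 * sum_{j=k..q} theta_j psi_{j-k}   (c_k = 0 for k > q),
using gamma(-m) = gamma(m).
Pure AR (q = 0): c_0 = sigma^2 = 4, c_k = 0 for k >= 1.
Equations for k = 0, 1, 2 (AR order 2, c_2 = 0):
  (E0) gamma(0) = phi_1 gamma(1) + phi_2 gamma(2) + c_0
  (E1) gamma(1) = phi_1 gamma(0) + phi_2 gamma(1) + c_1
  (E2) gamma(2) = phi_1 gamma(1) + phi_2 gamma(0)
From (E1): gamma(1) = A gamma(0) + B with
  A = phi_1 / (1 - phi_2) = 0.532 / 0.937 = 0.567769,   B = c_1 / (1 - phi_2) = 0 / 0.937 = 0.
Insert (E2) into (E0): gamma(0) (1 - phi_2^2) = phi_1 (1 + phi_2) gamma(1) + c_0.
  phi_1 (1 + phi_2) = (0.532)(1.063) = 0.565516,   1 - phi_2^2 = 0.996031.
Replace gamma(1) by A gamma(0) + B and collect gamma(0):
  gamma(0) [0.996031 - (0.565516)(0.567769)] = c_0 = 4
  gamma(0) * 0.674948 = 4
  gamma(0) = 4 / 0.674948 = 5.92638.
Therefore gamma(0) = 5.9264 (to 4 decimal places).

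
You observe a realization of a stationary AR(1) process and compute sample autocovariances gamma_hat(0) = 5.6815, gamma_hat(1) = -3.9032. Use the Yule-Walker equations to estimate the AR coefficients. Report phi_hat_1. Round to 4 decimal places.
\hat\phi_{1} = -0.6870

The Yule-Walker equations for an AR(p) process read, in matrix form,
  Gamma_p phi = r_p,   with   (Gamma_p)_{ij} = gamma(|i - j|),
                       (r_p)_i = gamma(i),   i,j = 1..p.
Substitute the sample gammas (Toeplitz matrix and right-hand side of size 1):
  Gamma_p = [[5.6815]]
  r_p     = [-3.9032]
With p = 1 this is the single equation gamma(0) phi_1 = gamma(1):
  phi_hat_1 = gamma(1) / gamma(0) = -3.9032 / 5.6815 = -0.6870.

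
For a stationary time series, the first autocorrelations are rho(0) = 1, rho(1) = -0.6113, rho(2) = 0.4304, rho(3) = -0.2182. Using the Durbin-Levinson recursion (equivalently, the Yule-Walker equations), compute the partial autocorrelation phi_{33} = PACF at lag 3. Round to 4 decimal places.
\phi_{33} = 0.1230

The PACF at lag k is phi_{kk}, the last component of the solution
to the Yule-Walker system G_k phi = r_k where
  (G_k)_{ij} = rho(|i - j|), (r_k)_i = rho(i), i,j = 1..k.
Equivalently, Durbin-Levinson gives phi_{kk} iteratively:
  phi_{11} = rho(1)
  phi_{kk} = [rho(k) - sum_{j=1..k-1} phi_{k-1,j} rho(k-j)]
            / [1 - sum_{j=1..k-1} phi_{k-1,j} rho(j)],
  phi_{k,j} = phi_{k-1,j} - phi_{kk} phi_{k-1,k-j},  j = 1..k-1.
Step k = 1:
  phi_11 = rho(1) = -0.6113.
Step k = 2:
  phi_22 = [rho(2) - phi_11 rho(1)] / [1 - phi_11 rho(1)] = [0.4304 - (-0.6113)(-0.6113)] / [1 - (-0.6113)(-0.6113)]
         = 0.05671231 / 0.62631231 = 0.09055.
  Update: phi_21 = phi_11 - phi_22 phi_11 = -0.6113 - (0.09055)(-0.6113) = -0.555947.
Step k = 3:
  phi_33 = [rho(3) - phi_21 rho(2) - phi_22 rho(1)] / [1 - phi_21 rho(1) - phi_22 rho(2)]
    numerator   = -0.2182 - (-0.555947)(0.4304) - (0.09055)(-0.6113) = 0.07643256
    denominator = 1 - (-0.555947)(-0.6113) - (0.09055)(0.4304) = 0.62117703
  phi_33 = 0.07643256 / 0.62117703 = 0.123.
Therefore phi_{33} = 0.1230.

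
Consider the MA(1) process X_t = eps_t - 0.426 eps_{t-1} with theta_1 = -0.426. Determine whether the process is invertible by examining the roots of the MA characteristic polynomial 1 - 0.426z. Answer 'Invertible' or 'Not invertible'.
\text{Invertible}

The MA(q) characteristic polynomial is P(z) = 1 - 0.426z.
Invertibility requires all roots to lie outside the unit circle, i.e. |z| > 1 for every root.
This is linear in z: 1 + (-0.426) z = 0  =>  z = -1/(-0.426) = 2.347418,  |z| = 2.347418.
Moduli of all roots: 2.3474.
All moduli strictly greater than 1? Yes.
Verdict: Invertible.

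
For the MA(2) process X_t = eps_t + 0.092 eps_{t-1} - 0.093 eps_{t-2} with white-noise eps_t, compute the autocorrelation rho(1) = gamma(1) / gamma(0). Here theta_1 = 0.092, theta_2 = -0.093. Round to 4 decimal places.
\rho(1) = 0.0820

For an MA(q) process with theta_0 = 1, the autocovariance is
  gamma(k) = sigma^2 * sum_{i=0..q-k} theta_i * theta_{i+k},
and rho(k) = gamma(k) / gamma(0). Sigma^2 cancels.
  numerator   = (1)*(0.092) + (0.092)*(-0.093) = 0.083444.
  denominator = (1)^2 + (0.092)^2 + (-0.093)^2 = 1.017113.
  rho(1) = 0.083444 / 1.017113 = 0.0820.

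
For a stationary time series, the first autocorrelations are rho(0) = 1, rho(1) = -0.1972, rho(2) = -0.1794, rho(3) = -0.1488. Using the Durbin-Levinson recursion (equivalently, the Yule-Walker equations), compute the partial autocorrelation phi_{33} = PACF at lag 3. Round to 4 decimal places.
\phi_{33} = -0.2600

The PACF at lag k is phi_{kk}, the last component of the solution
to the Yule-Walker system G_k phi = r_k where
  (G_k)_{ij} = rho(|i - j|), (r_k)_i = rho(i), i,j = 1..k.
Equivalently, Durbin-Levinson gives phi_{kk} iteratively:
  phi_{11} = rho(1)
  phi_{kk} = [rho(k) - sum_{j=1..k-1} phi_{k-1,j} rho(k-j)]
            / [1 - sum_{j=1..k-1} phi_{k-1,j} rho(j)],
  phi_{k,j} = phi_{k-1,j} - phi_{kk} phi_{k-1,k-j},  j = 1..k-1.
Step k = 1:
  phi_11 = rho(1) = -0.1972.
Step k = 2:
  phi_22 = [rho(2) - phi_11 rho(1)] / [1 - phi_11 rho(1)] = [-0.1794 - (-0.1972)(-0.1972)] / [1 - (-0.1972)(-0.1972)]
         = -0.21828784 / 0.96111216 = -0.22712.
  Update: phi_21 = phi_11 - phi_22 phi_11 = -0.1972 - (-0.22712)(-0.1972) = -0.241988.
Step k = 3:
  phi_33 = [rho(3) - phi_21 rho(2) - phi_22 rho(1)] / [1 - phi_21 rho(1) - phi_22 rho(2)]
    numerator   = -0.1488 - (-0.241988)(-0.1794) - (-0.22712)(-0.1972) = -0.23700073
    denominator = 1 - (-0.241988)(-0.1972) - (-0.22712)(-0.1794) = 0.91153462
  phi_33 = -0.23700073 / 0.91153462 = -0.26.
Therefore phi_{33} = -0.2600.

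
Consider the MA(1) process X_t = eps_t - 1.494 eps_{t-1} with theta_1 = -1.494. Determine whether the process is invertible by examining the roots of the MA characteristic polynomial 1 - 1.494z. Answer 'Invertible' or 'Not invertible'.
\text{Not invertible}

The MA(q) characteristic polynomial is P(z) = 1 - 1.494z.
Invertibility requires all roots to lie outside the unit circle, i.e. |z| > 1 for every root.
This is linear in z: 1 + (-1.494) z = 0  =>  z = -1/(-1.494) = 0.669344,  |z| = 0.669344.
Moduli of all roots: 0.6693.
All moduli strictly greater than 1? No.
Verdict: Not invertible.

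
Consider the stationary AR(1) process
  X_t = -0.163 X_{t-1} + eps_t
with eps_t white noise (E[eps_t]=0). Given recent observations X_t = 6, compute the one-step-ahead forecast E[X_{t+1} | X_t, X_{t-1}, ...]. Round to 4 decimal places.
E[X_{t+1} \mid \mathcal F_t] = -0.9780

For an AR(p) model X_t = c + sum_i phi_i X_{t-i} + eps_t, the
one-step-ahead conditional mean is
  E[X_{t+1} | X_t, ...] = c + sum_i phi_i X_{t+1-i}.
Substitute known values:
  E[X_{t+1} | ...] = (-0.163) * (6)
                   = -0.9780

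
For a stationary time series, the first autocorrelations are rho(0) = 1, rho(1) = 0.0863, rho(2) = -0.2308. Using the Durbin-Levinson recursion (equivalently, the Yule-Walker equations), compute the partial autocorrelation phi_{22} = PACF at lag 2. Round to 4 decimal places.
\phi_{22} = -0.2400

The PACF at lag k is phi_{kk}, the last component of the solution
to the Yule-Walker system G_k phi = r_k where
  (G_k)_{ij} = rho(|i - j|), (r_k)_i = rho(i), i,j = 1..k.
Equivalently, Durbin-Levinson gives phi_{kk} iteratively:
  phi_{11} = rho(1)
  phi_{kk} = [rho(k) - sum_{j=1..k-1} phi_{k-1,j} rho(k-j)]
            / [1 - sum_{j=1..k-1} phi_{k-1,j} rho(j)],
  phi_{k,j} = phi_{k-1,j} - phi_{kk} phi_{k-1,k-j},  j = 1..k-1.
Step k = 1:
  phi_11 = rho(1) = 0.0863.
Step k = 2:
  phi_22 = [rho(2) - phi_11 rho(1)] / [1 - phi_11 rho(1)] = [-0.2308 - (0.0863)(0.0863)] / [1 - (0.0863)(0.0863)]
         = -0.23824769 / 0.99255231 = -0.24.
Therefore phi_{22} = -0.2400.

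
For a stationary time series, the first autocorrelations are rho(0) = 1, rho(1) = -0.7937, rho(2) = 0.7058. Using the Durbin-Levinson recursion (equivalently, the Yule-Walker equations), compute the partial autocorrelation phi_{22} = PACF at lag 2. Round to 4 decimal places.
\phi_{22} = 0.2050

The PACF at lag k is phi_{kk}, the last component of the solution
to the Yule-Walker system G_k phi = r_k where
  (G_k)_{ij} = rho(|i - j|), (r_k)_i = rho(i), i,j = 1..k.
Equivalently, Durbin-Levinson gives phi_{kk} iteratively:
  phi_{11} = rho(1)
  phi_{kk} = [rho(k) - sum_{j=1..k-1} phi_{k-1,j} rho(k-j)]
            / [1 - sum_{j=1..k-1} phi_{k-1,j} rho(j)],
  phi_{k,j} = phi_{k-1,j} - phi_{kk} phi_{k-1,k-j},  j = 1..k-1.
Step k = 1:
  phi_11 = rho(1) = -0.7937.
Step k = 2:
  phi_22 = [rho(2) - phi_11 rho(1)] / [1 - phi_11 rho(1)] = [0.7058 - (-0.7937)(-0.7937)] / [1 - (-0.7937)(-0.7937)]
         = 0.07584031 / 0.37004031 = 0.205.
Therefore phi_{22} = 0.2050.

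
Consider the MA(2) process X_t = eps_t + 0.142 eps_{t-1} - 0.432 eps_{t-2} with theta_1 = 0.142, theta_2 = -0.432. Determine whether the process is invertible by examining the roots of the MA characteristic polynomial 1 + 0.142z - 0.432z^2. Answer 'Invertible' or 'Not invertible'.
\text{Invertible}

The MA(q) characteristic polynomial is P(z) = 1 + 0.142z - 0.432z^2.
Invertibility requires all roots to lie outside the unit circle, i.e. |z| > 1 for every root.
Set 1 + (0.142) z + (-0.432) z^2 = 0, i.e. a z^2 + b z + c = 0 with a = -0.432, b = 0.142, c = 1.
Discriminant D = b^2 - 4ac = (0.142)^2 - 4*(-0.432)*1 = 0.020164 - (-1.728) = 1.748164.
D >= 0, so the roots are real: z = (-b +/- sqrt(D)) / (2a) = (-0.142 +/- 1.322182) / (-0.864).
  z_1 = (-0.142 + 1.322182) / (-0.864) = -1.366,   |z_1| = 1.366.
  z_2 = (-0.142 - 1.322182) / (-0.864) = 1.6947,   |z_2| = 1.6947.
Moduli of all roots: 1.3660, 1.6947.
All moduli strictly greater than 1? Yes.
Verdict: Invertible.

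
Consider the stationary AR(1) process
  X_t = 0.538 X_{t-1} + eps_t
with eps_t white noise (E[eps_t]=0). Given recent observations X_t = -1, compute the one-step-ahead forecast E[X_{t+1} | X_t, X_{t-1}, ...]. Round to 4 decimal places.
E[X_{t+1} \mid \mathcal F_t] = -0.5380

For an AR(p) model X_t = c + sum_i phi_i X_{t-i} + eps_t, the
one-step-ahead conditional mean is
  E[X_{t+1} | X_t, ...] = c + sum_i phi_i X_{t+1-i}.
Substitute known values:
  E[X_{t+1} | ...] = (0.538) * (-1)
                   = -0.5380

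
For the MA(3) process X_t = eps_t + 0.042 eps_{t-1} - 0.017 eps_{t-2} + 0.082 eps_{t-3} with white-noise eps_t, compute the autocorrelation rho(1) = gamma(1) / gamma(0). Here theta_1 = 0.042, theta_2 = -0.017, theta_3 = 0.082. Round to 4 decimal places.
\rho(1) = 0.0395

For an MA(q) process with theta_0 = 1, the autocovariance is
  gamma(k) = sigma^2 * sum_{i=0..q-k} theta_i * theta_{i+k},
and rho(k) = gamma(k) / gamma(0). Sigma^2 cancels.
  numerator   = (1)*(0.042) + (0.042)*(-0.017) + (-0.017)*(0.082) = 0.039892.
  denominator = (1)^2 + (0.042)^2 + (-0.017)^2 + (0.082)^2 = 1.008777.
  rho(1) = 0.039892 / 1.008777 = 0.0395.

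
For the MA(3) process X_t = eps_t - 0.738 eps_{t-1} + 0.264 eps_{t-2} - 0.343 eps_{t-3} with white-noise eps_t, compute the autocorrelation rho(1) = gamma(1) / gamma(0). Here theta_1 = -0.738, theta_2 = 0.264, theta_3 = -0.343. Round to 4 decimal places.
\rho(1) = -0.5909

For an MA(q) process with theta_0 = 1, the autocovariance is
  gamma(k) = sigma^2 * sum_{i=0..q-k} theta_i * theta_{i+k},
and rho(k) = gamma(k) / gamma(0). Sigma^2 cancels.
  numerator   = (1)*(-0.738) + (-0.738)*(0.264) + (0.264)*(-0.343) = -1.023384.
  denominator = (1)^2 + (-0.738)^2 + (0.264)^2 + (-0.343)^2 = 1.731989.
  rho(1) = -1.023384 / 1.731989 = -0.5909.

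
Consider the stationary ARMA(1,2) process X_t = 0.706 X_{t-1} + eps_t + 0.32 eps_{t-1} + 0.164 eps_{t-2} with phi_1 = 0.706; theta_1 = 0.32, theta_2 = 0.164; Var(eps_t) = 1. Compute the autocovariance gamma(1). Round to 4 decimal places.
\gamma(1) = 3.0483

Multiply the model equation by X_{t-k} and take expectations. With theta_0 = psi_0 = 1 and psi_j the MA(infinity) weights, this gives
  gamma(k) - sum_i phi_i gamma(k-i) = c_k,
  c_k = sigma^2 * sum_{j=k..q} theta_j psi_{j-k}   (c_k = 0 for k > q),
using gamma(-m) = gamma(m).
psi-weights needed (psi_j = theta_j + sum_i phi_i psi_{j-i}):
  psi_1 = theta_1 + phi_1 = 0.32 + (0.706) = 1.026
  psi_2 = theta_2 + phi_1 psi_1 = 0.164 + (0.706)(1.026) = 0.888356
Right-hand sides:
  c_0 = sigma^2 (1 + theta_1 psi_1 + theta_2 psi_2) = 1 * (1 + (0.32)(1.026) + (0.164)(0.888356)) = 1 * 1.47401 = 1.47401
  c_1 = sigma^2 (theta_1 + theta_2 psi_1) = 1 * (0.32 + (0.164)(1.026)) = 0.488264
  c_2 = sigma^2 theta_2 = 1 * (0.164) = 0.164
Equations for k = 0 and k = 1 (AR order 1):
  gamma(0) = phi_1 gamma(1) + c_0
  gamma(1) = phi_1 gamma(0) + c_1
Substituting the second into the first: gamma(0) (1 - phi_1^2) = c_0 + phi_1 c_1, so
  gamma(0) = (c_0 + phi_1 c_1) / (1 - phi_1^2) = (1.47401 + (0.706)(0.488264)) / (1 - (0.706)^2) = 1.818725 / 0.501564 = 3.626107.
  gamma(1) = phi_1 gamma(0) + c_1 = (0.706)(3.626107) + (0.488264) = 3.048296.
Therefore gamma(1) = 3.0483 (to 4 decimal places).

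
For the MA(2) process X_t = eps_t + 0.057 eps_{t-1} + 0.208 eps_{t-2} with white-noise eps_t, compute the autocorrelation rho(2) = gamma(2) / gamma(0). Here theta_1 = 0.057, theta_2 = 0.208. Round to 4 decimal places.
\rho(2) = 0.1988

For an MA(q) process with theta_0 = 1, the autocovariance is
  gamma(k) = sigma^2 * sum_{i=0..q-k} theta_i * theta_{i+k},
and rho(k) = gamma(k) / gamma(0). Sigma^2 cancels.
  numerator   = (1)*(0.208) = 0.208.
  denominator = (1)^2 + (0.057)^2 + (0.208)^2 = 1.046513.
  rho(2) = 0.208 / 1.046513 = 0.1988.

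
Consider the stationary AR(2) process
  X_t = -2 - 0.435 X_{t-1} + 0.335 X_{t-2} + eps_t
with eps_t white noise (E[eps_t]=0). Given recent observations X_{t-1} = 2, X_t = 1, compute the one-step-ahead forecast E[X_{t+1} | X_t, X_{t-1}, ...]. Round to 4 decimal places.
E[X_{t+1} \mid \mathcal F_t] = -1.7650

For an AR(p) model X_t = c + sum_i phi_i X_{t-i} + eps_t, the
one-step-ahead conditional mean is
  E[X_{t+1} | X_t, ...] = c + sum_i phi_i X_{t+1-i}.
Substitute known values:
  E[X_{t+1} | ...] = -2 + (-0.435) * (1) + (0.335) * (2)
                   = -1.7650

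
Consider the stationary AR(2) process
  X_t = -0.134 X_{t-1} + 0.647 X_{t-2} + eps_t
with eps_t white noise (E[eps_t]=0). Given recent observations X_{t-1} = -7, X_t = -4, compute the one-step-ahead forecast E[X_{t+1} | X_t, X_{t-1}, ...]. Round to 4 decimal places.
E[X_{t+1} \mid \mathcal F_t] = -3.9930

For an AR(p) model X_t = c + sum_i phi_i X_{t-i} + eps_t, the
one-step-ahead conditional mean is
  E[X_{t+1} | X_t, ...] = c + sum_i phi_i X_{t+1-i}.
Substitute known values:
  E[X_{t+1} | ...] = (-0.134) * (-4) + (0.647) * (-7)
                   = -3.9930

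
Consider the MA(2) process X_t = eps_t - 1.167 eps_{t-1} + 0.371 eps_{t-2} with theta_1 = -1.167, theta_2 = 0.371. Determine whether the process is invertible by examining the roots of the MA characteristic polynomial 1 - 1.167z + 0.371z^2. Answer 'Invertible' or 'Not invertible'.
\text{Invertible}

The MA(q) characteristic polynomial is P(z) = 1 - 1.167z + 0.371z^2.
Invertibility requires all roots to lie outside the unit circle, i.e. |z| > 1 for every root.
Set 1 + (-1.167) z + (0.371) z^2 = 0, i.e. a z^2 + b z + c = 0 with a = 0.371, b = -1.167, c = 1.
Discriminant D = b^2 - 4ac = (-1.167)^2 - 4*(0.371)*1 = 1.361889 - (1.484) = -0.122111.
D < 0, so the roots are the complex-conjugate pair z = (-b +/- i sqrt(-D)) / (2a) = 1.5728 +/- 0.4709i.
For a conjugate pair |z|^2 = z * conj(z) = (product of roots) = c/a = 1/(0.371) = 2.695418, so |z| = sqrt(2.695418) = 1.6418 for both roots.
Moduli of all roots: 1.6418, 1.6418.
All moduli strictly greater than 1? Yes.
Verdict: Invertible.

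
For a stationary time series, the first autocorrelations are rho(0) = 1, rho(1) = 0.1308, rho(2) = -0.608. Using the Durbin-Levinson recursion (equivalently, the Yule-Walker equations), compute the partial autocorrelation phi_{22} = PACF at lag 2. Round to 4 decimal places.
\phi_{22} = -0.6360

The PACF at lag k is phi_{kk}, the last component of the solution
to the Yule-Walker system G_k phi = r_k where
  (G_k)_{ij} = rho(|i - j|), (r_k)_i = rho(i), i,j = 1..k.
Equivalently, Durbin-Levinson gives phi_{kk} iteratively:
  phi_{11} = rho(1)
  phi_{kk} = [rho(k) - sum_{j=1..k-1} phi_{k-1,j} rho(k-j)]
            / [1 - sum_{j=1..k-1} phi_{k-1,j} rho(j)],
  phi_{k,j} = phi_{k-1,j} - phi_{kk} phi_{k-1,k-j},  j = 1..k-1.
Step k = 1:
  phi_11 = rho(1) = 0.1308.
Step k = 2:
  phi_22 = [rho(2) - phi_11 rho(1)] / [1 - phi_11 rho(1)] = [-0.608 - (0.1308)(0.1308)] / [1 - (0.1308)(0.1308)]
         = -0.62510864 / 0.98289136 = -0.636.
Therefore phi_{22} = -0.6360.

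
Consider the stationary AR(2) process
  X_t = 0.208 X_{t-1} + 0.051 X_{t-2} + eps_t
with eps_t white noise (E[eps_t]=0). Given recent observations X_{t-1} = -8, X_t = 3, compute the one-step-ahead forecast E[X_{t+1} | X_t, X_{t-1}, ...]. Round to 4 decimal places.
E[X_{t+1} \mid \mathcal F_t] = 0.2160

For an AR(p) model X_t = c + sum_i phi_i X_{t-i} + eps_t, the
one-step-ahead conditional mean is
  E[X_{t+1} | X_t, ...] = c + sum_i phi_i X_{t+1-i}.
Substitute known values:
  E[X_{t+1} | ...] = (0.208) * (3) + (0.051) * (-8)
                   = 0.2160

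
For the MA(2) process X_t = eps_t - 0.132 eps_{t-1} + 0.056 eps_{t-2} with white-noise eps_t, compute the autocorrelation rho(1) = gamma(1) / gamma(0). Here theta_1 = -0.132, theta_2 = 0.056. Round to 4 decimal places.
\rho(1) = -0.1366

For an MA(q) process with theta_0 = 1, the autocovariance is
  gamma(k) = sigma^2 * sum_{i=0..q-k} theta_i * theta_{i+k},
and rho(k) = gamma(k) / gamma(0). Sigma^2 cancels.
  numerator   = (1)*(-0.132) + (-0.132)*(0.056) = -0.139392.
  denominator = (1)^2 + (-0.132)^2 + (0.056)^2 = 1.02056.
  rho(1) = -0.139392 / 1.02056 = -0.1366.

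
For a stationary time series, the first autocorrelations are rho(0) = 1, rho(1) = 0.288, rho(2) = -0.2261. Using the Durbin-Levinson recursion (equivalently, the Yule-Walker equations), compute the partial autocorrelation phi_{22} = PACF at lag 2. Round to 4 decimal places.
\phi_{22} = -0.3370

The PACF at lag k is phi_{kk}, the last component of the solution
to the Yule-Walker system G_k phi = r_k where
  (G_k)_{ij} = rho(|i - j|), (r_k)_i = rho(i), i,j = 1..k.
Equivalently, Durbin-Levinson gives phi_{kk} iteratively:
  phi_{11} = rho(1)
  phi_{kk} = [rho(k) - sum_{j=1..k-1} phi_{k-1,j} rho(k-j)]
            / [1 - sum_{j=1..k-1} phi_{k-1,j} rho(j)],
  phi_{k,j} = phi_{k-1,j} - phi_{kk} phi_{k-1,k-j},  j = 1..k-1.
Step k = 1:
  phi_11 = rho(1) = 0.288.
Step k = 2:
  phi_22 = [rho(2) - phi_11 rho(1)] / [1 - phi_11 rho(1)] = [-0.2261 - (0.288)(0.288)] / [1 - (0.288)(0.288)]
         = -0.309044 / 0.917056 = -0.337.
Therefore phi_{22} = -0.3370.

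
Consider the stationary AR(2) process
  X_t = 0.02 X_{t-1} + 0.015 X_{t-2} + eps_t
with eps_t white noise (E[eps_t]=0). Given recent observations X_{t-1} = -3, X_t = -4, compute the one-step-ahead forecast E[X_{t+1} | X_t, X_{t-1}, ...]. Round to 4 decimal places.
E[X_{t+1} \mid \mathcal F_t] = -0.1250

For an AR(p) model X_t = c + sum_i phi_i X_{t-i} + eps_t, the
one-step-ahead conditional mean is
  E[X_{t+1} | X_t, ...] = c + sum_i phi_i X_{t+1-i}.
Substitute known values:
  E[X_{t+1} | ...] = (0.02) * (-4) + (0.015) * (-3)
                   = -0.1250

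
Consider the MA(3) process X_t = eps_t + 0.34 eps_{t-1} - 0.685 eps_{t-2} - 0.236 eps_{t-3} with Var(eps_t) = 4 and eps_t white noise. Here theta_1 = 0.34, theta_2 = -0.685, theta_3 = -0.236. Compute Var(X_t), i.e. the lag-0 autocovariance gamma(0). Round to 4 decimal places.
\gamma(0) = 6.5621

For an MA(q) process X_t = eps_t + sum_i theta_i eps_{t-i} with
Var(eps_t) = sigma^2, the variance is
  gamma(0) = sigma^2 * (1 + sum_i theta_i^2).
  sum_i theta_i^2 = (0.34)^2 + (-0.685)^2 + (-0.236)^2 = 0.1156 + 0.469225 + 0.055696 = 0.640521.
  gamma(0) = 4 * (1 + 0.640521) = 4 * 1.640521 = 6.562084, which rounds to 6.5621.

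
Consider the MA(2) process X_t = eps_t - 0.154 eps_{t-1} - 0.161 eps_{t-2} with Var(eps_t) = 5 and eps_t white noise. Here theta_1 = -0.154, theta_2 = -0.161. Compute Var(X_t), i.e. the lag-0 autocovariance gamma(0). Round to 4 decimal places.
\gamma(0) = 5.2482

For an MA(q) process X_t = eps_t + sum_i theta_i eps_{t-i} with
Var(eps_t) = sigma^2, the variance is
  gamma(0) = sigma^2 * (1 + sum_i theta_i^2).
  sum_i theta_i^2 = (-0.154)^2 + (-0.161)^2 = 0.023716 + 0.025921 = 0.049637.
  gamma(0) = 5 * (1 + 0.049637) = 5 * 1.049637 = 5.248185, which rounds to 5.2482.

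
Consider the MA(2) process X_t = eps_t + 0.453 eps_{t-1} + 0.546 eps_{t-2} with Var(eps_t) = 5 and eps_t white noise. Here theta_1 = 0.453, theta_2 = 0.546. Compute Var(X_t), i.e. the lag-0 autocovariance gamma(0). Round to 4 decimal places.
\gamma(0) = 7.5166

For an MA(q) process X_t = eps_t + sum_i theta_i eps_{t-i} with
Var(eps_t) = sigma^2, the variance is
  gamma(0) = sigma^2 * (1 + sum_i theta_i^2).
  sum_i theta_i^2 = (0.453)^2 + (0.546)^2 = 0.205209 + 0.298116 = 0.503325.
  gamma(0) = 5 * (1 + 0.503325) = 5 * 1.503325 = 7.516625, which rounds to 7.5166.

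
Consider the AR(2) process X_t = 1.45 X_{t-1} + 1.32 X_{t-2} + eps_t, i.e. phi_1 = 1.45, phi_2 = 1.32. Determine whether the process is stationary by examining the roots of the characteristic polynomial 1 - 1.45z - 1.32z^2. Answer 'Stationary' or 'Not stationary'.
\text{Not stationary}

The AR(p) characteristic polynomial is P(z) = 1 - 1.45z - 1.32z^2.
Stationarity requires all roots to lie outside the unit circle, i.e. |z| > 1 for every root.
Set 1 + (-1.45) z + (-1.32) z^2 = 0, i.e. a z^2 + b z + c = 0 with a = -1.32, b = -1.45, c = 1.
Discriminant D = b^2 - 4ac = (-1.45)^2 - 4*(-1.32)*1 = 2.1025 - (-5.28) = 7.3825.
D >= 0, so the roots are real: z = (-b +/- sqrt(D)) / (2a) = (1.45 +/- 2.717076) / (-2.64).
  z_1 = (1.45 + 2.717076) / (-2.64) = -1.5784,   |z_1| = 1.5784.
  z_2 = (1.45 - 2.717076) / (-2.64) = 0.48,   |z_2| = 0.48.
Moduli of all roots: 1.5784, 0.4800.
All moduli strictly greater than 1? No.
Verdict: Not stationary.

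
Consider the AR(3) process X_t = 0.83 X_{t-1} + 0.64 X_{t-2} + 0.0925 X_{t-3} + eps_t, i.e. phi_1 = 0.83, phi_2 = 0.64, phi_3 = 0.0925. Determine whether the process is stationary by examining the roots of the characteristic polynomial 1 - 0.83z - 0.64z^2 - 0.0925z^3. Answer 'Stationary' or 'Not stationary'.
\text{Not stationary}

The AR(p) characteristic polynomial is P(z) = 1 - 0.83z - 0.64z^2 - 0.0925z^3.
Stationarity requires all roots to lie outside the unit circle, i.e. |z| > 1 for every root.
Degree 3: look for a simple real root z0 first, then factor out (1 - z/z0) and solve the remaining quadratic.
Testing z0 = -4: P(-4) = 1 + (-0.83)(-4) + (-0.64)(-4)^2 + (-0.0925)(-4)^3
  = 1 + (3.32) + (-10.24) + (5.92) = 0.  So z_0 = -4 is a root, |z_0| = 4.
Divide out the factor (1 + 0.25 z) = (1 - z/z0) (since 1/z0 = -0.25):
  P(z) = (1 + 0.25 z)(1 + (-1.08) z + (-0.37) z^2)
  [check: z-coef -1.08 - (-0.25) = -0.83; z^2-coef -0.37 - (-0.25)(-1.08) = -0.64; z^3-coef -(-0.25)(-0.37) = -0.0925.]
Remaining roots from the quadratic factor 1 + (-1.08) z + (-0.37) z^2:
  Set 1 + (-1.08) z + (-0.37) z^2 = 0, i.e. a z^2 + b z + c = 0 with a = -0.37, b = -1.08, c = 1.
  Discriminant D = b^2 - 4ac = (-1.08)^2 - 4*(-0.37)*1 = 1.1664 - (-1.48) = 2.6464.
  D >= 0, so the roots are real: z = (-b +/- sqrt(D)) / (2a) = (1.08 +/- 1.626776) / (-0.74).
    z_1 = (1.08 + 1.626776) / (-0.74) = -3.6578,   |z_1| = 3.6578.
    z_2 = (1.08 - 1.626776) / (-0.74) = 0.7389,   |z_2| = 0.7389.
Moduli of all roots: 4.0000, 3.6578, 0.7389.
All moduli strictly greater than 1? No.
Verdict: Not stationary.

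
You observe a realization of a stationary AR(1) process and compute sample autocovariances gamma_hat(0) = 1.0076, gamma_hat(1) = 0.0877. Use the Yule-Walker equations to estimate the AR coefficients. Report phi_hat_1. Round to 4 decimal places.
\hat\phi_{1} = 0.0870

The Yule-Walker equations for an AR(p) process read, in matrix form,
  Gamma_p phi = r_p,   with   (Gamma_p)_{ij} = gamma(|i - j|),
                       (r_p)_i = gamma(i),   i,j = 1..p.
Substitute the sample gammas (Toeplitz matrix and right-hand side of size 1):
  Gamma_p = [[1.0076]]
  r_p     = [0.0877]
With p = 1 this is the single equation gamma(0) phi_1 = gamma(1):
  phi_hat_1 = gamma(1) / gamma(0) = 0.0877 / 1.0076 = 0.0870.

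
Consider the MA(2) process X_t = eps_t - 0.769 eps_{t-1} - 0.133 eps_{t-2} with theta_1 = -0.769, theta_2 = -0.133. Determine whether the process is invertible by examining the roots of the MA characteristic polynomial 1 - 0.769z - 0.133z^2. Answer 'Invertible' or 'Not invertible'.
\text{Invertible}

The MA(q) characteristic polynomial is P(z) = 1 - 0.769z - 0.133z^2.
Invertibility requires all roots to lie outside the unit circle, i.e. |z| > 1 for every root.
Set 1 + (-0.769) z + (-0.133) z^2 = 0, i.e. a z^2 + b z + c = 0 with a = -0.133, b = -0.769, c = 1.
Discriminant D = b^2 - 4ac = (-0.769)^2 - 4*(-0.133)*1 = 0.591361 - (-0.532) = 1.123361.
D >= 0, so the roots are real: z = (-b +/- sqrt(D)) / (2a) = (0.769 +/- 1.059887) / (-0.266).
  z_1 = (0.769 + 1.059887) / (-0.266) = -6.8755,   |z_1| = 6.8755.
  z_2 = (0.769 - 1.059887) / (-0.266) = 1.0936,   |z_2| = 1.0936.
Moduli of all roots: 6.8755, 1.0936.
All moduli strictly greater than 1? Yes.
Verdict: Invertible.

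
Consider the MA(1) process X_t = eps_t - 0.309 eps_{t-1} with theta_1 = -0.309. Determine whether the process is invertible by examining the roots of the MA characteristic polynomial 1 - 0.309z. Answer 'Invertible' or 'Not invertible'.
\text{Invertible}

The MA(q) characteristic polynomial is P(z) = 1 - 0.309z.
Invertibility requires all roots to lie outside the unit circle, i.e. |z| > 1 for every root.
This is linear in z: 1 + (-0.309) z = 0  =>  z = -1/(-0.309) = 3.236246,  |z| = 3.236246.
Moduli of all roots: 3.2362.
All moduli strictly greater than 1? Yes.
Verdict: Invertible.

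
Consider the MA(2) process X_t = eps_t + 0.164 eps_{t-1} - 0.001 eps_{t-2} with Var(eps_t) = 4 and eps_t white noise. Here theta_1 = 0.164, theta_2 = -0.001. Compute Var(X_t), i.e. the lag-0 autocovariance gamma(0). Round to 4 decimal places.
\gamma(0) = 4.1076

For an MA(q) process X_t = eps_t + sum_i theta_i eps_{t-i} with
Var(eps_t) = sigma^2, the variance is
  gamma(0) = sigma^2 * (1 + sum_i theta_i^2).
  sum_i theta_i^2 = (0.164)^2 + (-0.001)^2 = 0.026896 + 0.000001 = 0.026897.
  gamma(0) = 4 * (1 + 0.026897) = 4 * 1.026897 = 4.107588, which rounds to 4.1076.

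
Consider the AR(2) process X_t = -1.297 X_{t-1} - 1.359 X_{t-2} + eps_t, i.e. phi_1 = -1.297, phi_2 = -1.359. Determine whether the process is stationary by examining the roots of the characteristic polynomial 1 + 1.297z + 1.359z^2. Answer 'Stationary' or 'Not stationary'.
\text{Not stationary}

The AR(p) characteristic polynomial is P(z) = 1 + 1.297z + 1.359z^2.
Stationarity requires all roots to lie outside the unit circle, i.e. |z| > 1 for every root.
Set 1 + (1.297) z + (1.359) z^2 = 0, i.e. a z^2 + b z + c = 0 with a = 1.359, b = 1.297, c = 1.
Discriminant D = b^2 - 4ac = (1.297)^2 - 4*(1.359)*1 = 1.682209 - (5.436) = -3.753791.
D < 0, so the roots are the complex-conjugate pair z = (-b +/- i sqrt(-D)) / (2a) = -0.4772 +/- 0.7128i.
For a conjugate pair |z|^2 = z * conj(z) = (product of roots) = c/a = 1/(1.359) = 0.735835, so |z| = sqrt(0.735835) = 0.8578 for both roots.
Moduli of all roots: 0.8578, 0.8578.
All moduli strictly greater than 1? No.
Verdict: Not stationary.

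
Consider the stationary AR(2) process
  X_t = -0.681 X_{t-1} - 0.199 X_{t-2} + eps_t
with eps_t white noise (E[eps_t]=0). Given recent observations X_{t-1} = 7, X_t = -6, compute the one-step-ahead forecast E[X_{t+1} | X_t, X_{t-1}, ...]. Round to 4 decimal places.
E[X_{t+1} \mid \mathcal F_t] = 2.6930

For an AR(p) model X_t = c + sum_i phi_i X_{t-i} + eps_t, the
one-step-ahead conditional mean is
  E[X_{t+1} | X_t, ...] = c + sum_i phi_i X_{t+1-i}.
Substitute known values:
  E[X_{t+1} | ...] = (-0.681) * (-6) + (-0.199) * (7)
                   = 2.6930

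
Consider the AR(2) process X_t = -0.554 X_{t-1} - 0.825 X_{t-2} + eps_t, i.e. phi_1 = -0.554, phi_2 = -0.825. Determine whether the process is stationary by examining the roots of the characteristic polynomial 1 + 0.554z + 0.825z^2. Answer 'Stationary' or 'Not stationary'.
\text{Stationary}

The AR(p) characteristic polynomial is P(z) = 1 + 0.554z + 0.825z^2.
Stationarity requires all roots to lie outside the unit circle, i.e. |z| > 1 for every root.
Set 1 + (0.554) z + (0.825) z^2 = 0, i.e. a z^2 + b z + c = 0 with a = 0.825, b = 0.554, c = 1.
Discriminant D = b^2 - 4ac = (0.554)^2 - 4*(0.825)*1 = 0.306916 - (3.3) = -2.993084.
D < 0, so the roots are the complex-conjugate pair z = (-b +/- i sqrt(-D)) / (2a) = -0.3358 +/- 1.0485i.
For a conjugate pair |z|^2 = z * conj(z) = (product of roots) = c/a = 1/(0.825) = 1.212121, so |z| = sqrt(1.212121) = 1.101 for both roots.
Moduli of all roots: 1.1010, 1.1010.
All moduli strictly greater than 1? Yes.
Verdict: Stationary.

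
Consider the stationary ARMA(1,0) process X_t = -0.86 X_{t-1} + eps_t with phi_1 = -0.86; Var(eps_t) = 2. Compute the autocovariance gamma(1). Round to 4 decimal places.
\gamma(1) = -6.6052

Multiply the model equation by X_{t-k} and take expectations. With theta_0 = psi_0 = 1 and psi_j the MA(infinity) weights, this gives
  gamma(k) - sum_i phi_i gamma(k-i) = c_k,
  c_k = sigma^2 * sum_{j=k..q} theta_j psi_{j-k}   (c_k = 0 for k > q),
using gamma(-m) = gamma(m).
Pure AR (q = 0): c_0 = sigma^2 = 2, c_k = 0 for k >= 1.
Equations for k = 0 and k = 1 (AR order 1):
  gamma(0) = phi_1 gamma(1) + c_0
  gamma(1) = phi_1 gamma(0) + c_1
Substituting the second into the first: gamma(0) (1 - phi_1^2) = c_0 + phi_1 c_1, so
  gamma(0) = c_0 / (1 - phi_1^2) = 2 / (1 - (-0.86)^2) = 2 / 0.2604 = 7.680492.
  gamma(1) = phi_1 gamma(0) = (-0.86)(7.680492) = -6.605223.
Therefore gamma(1) = -6.6052 (to 4 decimal places).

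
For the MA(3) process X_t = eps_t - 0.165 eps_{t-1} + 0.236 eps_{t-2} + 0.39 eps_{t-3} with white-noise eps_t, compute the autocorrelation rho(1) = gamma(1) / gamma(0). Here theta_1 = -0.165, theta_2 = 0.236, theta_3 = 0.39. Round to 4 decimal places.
\rho(1) = -0.0906

For an MA(q) process with theta_0 = 1, the autocovariance is
  gamma(k) = sigma^2 * sum_{i=0..q-k} theta_i * theta_{i+k},
and rho(k) = gamma(k) / gamma(0). Sigma^2 cancels.
  numerator   = (1)*(-0.165) + (-0.165)*(0.236) + (0.236)*(0.39) = -0.1119.
  denominator = (1)^2 + (-0.165)^2 + (0.236)^2 + (0.39)^2 = 1.235021.
  rho(1) = -0.1119 / 1.235021 = -0.0906.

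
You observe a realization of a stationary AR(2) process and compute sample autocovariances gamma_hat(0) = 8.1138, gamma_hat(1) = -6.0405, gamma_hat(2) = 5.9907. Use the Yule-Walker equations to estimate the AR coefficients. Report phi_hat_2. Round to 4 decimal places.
\hat\phi_{2} = 0.4130

The Yule-Walker equations for an AR(p) process read, in matrix form,
  Gamma_p phi = r_p,   with   (Gamma_p)_{ij} = gamma(|i - j|),
                       (r_p)_i = gamma(i),   i,j = 1..p.
Substitute the sample gammas (Toeplitz matrix and right-hand side of size 2):
  Gamma_p = [[8.1138, -6.0405], [-6.0405, 8.1138]]
  r_p     = [-6.0405, 5.9907]
Written out:
  8.1138 phi_1 - 6.0405 phi_2 = -6.0405
  -6.0405 phi_1 + 8.1138 phi_2 = 5.9907
Solve by Cramer's rule:
  det = gamma(0)^2 - gamma(1)^2 = (8.1138)^2 - (-6.0405)^2 = 65.83375044 - 36.48764025 = 29.34611019
  phi_hat_1 = [gamma(1) gamma(0) - gamma(1) gamma(2)] / det = [(-6.0405)(8.1138) - (-6.0405)(5.9907)] / 29.34611019 = -12.82458555 / 29.34611019 = -0.437
  phi_hat_2 = [gamma(0) gamma(2) - gamma(1)^2] / det = [(8.1138)(5.9907) - (-6.0405)^2] / 29.34611019 = 12.11970141 / 29.34611019 = 0.413
So phi_hat = [-0.4370, 0.4130].
Therefore phi_hat_2 = 0.4130.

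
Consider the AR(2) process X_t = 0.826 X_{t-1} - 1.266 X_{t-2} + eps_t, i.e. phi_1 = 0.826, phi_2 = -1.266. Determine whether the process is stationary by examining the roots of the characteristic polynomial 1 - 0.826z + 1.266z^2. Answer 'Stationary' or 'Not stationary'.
\text{Not stationary}

The AR(p) characteristic polynomial is P(z) = 1 - 0.826z + 1.266z^2.
Stationarity requires all roots to lie outside the unit circle, i.e. |z| > 1 for every root.
Set 1 + (-0.826) z + (1.266) z^2 = 0, i.e. a z^2 + b z + c = 0 with a = 1.266, b = -0.826, c = 1.
Discriminant D = b^2 - 4ac = (-0.826)^2 - 4*(1.266)*1 = 0.682276 - (5.064) = -4.381724.
D < 0, so the roots are the complex-conjugate pair z = (-b +/- i sqrt(-D)) / (2a) = 0.3262 +/- 0.8267i.
For a conjugate pair |z|^2 = z * conj(z) = (product of roots) = c/a = 1/(1.266) = 0.789889, so |z| = sqrt(0.789889) = 0.8888 for both roots.
Moduli of all roots: 0.8888, 0.8888.
All moduli strictly greater than 1? No.
Verdict: Not stationary.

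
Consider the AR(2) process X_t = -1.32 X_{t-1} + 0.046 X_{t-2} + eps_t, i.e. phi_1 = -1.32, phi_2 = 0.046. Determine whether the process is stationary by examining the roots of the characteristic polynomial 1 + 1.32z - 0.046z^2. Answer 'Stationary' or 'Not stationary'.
\text{Not stationary}

The AR(p) characteristic polynomial is P(z) = 1 + 1.32z - 0.046z^2.
Stationarity requires all roots to lie outside the unit circle, i.e. |z| > 1 for every root.
Set 1 + (1.32) z + (-0.046) z^2 = 0, i.e. a z^2 + b z + c = 0 with a = -0.046, b = 1.32, c = 1.
Discriminant D = b^2 - 4ac = (1.32)^2 - 4*(-0.046)*1 = 1.7424 - (-0.184) = 1.9264.
D >= 0, so the roots are real: z = (-b +/- sqrt(D)) / (2a) = (-1.32 +/- 1.387948) / (-0.092).
  z_1 = (-1.32 + 1.387948) / (-0.092) = -0.7386,   |z_1| = 0.7386.
  z_2 = (-1.32 - 1.387948) / (-0.092) = 29.4342,   |z_2| = 29.4342.
Moduli of all roots: 0.7386, 29.4342.
All moduli strictly greater than 1? No.
Verdict: Not stationary.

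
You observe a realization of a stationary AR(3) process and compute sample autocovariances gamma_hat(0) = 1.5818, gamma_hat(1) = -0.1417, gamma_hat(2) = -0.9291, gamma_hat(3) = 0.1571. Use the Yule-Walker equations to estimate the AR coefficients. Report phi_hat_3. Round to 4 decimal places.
\hat\phi_{3} = -0.0609

The Yule-Walker equations for an AR(p) process read, in matrix form,
  Gamma_p phi = r_p,   with   (Gamma_p)_{ij} = gamma(|i - j|),
                       (r_p)_i = gamma(i),   i,j = 1..p.
Substitute the sample gammas (Toeplitz matrix and right-hand side of size 3):
  Gamma_p = [[1.5818, -0.1417, -0.9291], [-0.1417, 1.5818, -0.1417], [-0.9291, -0.1417, 1.5818]]
  r_p     = [-0.1417, -0.9291, 0.1571]
Written out (R1..R3):
  (R1) 1.5818 phi_1 - 0.1417 phi_2 - 0.9291 phi_3 = -0.1417
  (R2) -0.1417 phi_1 + 1.5818 phi_2 - 0.1417 phi_3 = -0.9291
  (R3) -0.9291 phi_1 - 0.1417 phi_2 + 1.5818 phi_3 = 0.1571
Gaussian elimination:
  R2 <- R2 - (-0.1417/1.5818) R1 = R2 - (-0.089581) R1:  1.569106 phi_2 - 0.22493 phi_3 = -0.941794
  R3 <- R3 - (-0.9291/1.5818) R1 = R3 - (-0.587369) R1:  -0.22493 phi_2 + 1.036076 phi_3 = 0.07387
  R3 <- R3 - (-0.22493/1.569106) R2 = R3 - (-0.143349) R2:  1.003832 phi_3 = -0.061136
Back-substitution:
  phi_hat_3 = -0.061136 / 1.003832 = -0.060902
  phi_hat_2 = (-0.941794 - (-0.22493)(-0.060902)) / 1.569106 = -0.608941
  phi_hat_1 = (-0.1417 - (-0.1417)(-0.608941) - (-0.9291)(-0.060902)) / 1.5818 = -0.179903
So phi_hat = [-0.1799, -0.6089, -0.0609].
Therefore phi_hat_3 = -0.0609.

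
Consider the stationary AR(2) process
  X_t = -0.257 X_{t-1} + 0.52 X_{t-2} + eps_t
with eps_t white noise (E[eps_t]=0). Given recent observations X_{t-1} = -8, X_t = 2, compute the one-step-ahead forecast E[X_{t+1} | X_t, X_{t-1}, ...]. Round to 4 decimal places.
E[X_{t+1} \mid \mathcal F_t] = -4.6740

For an AR(p) model X_t = c + sum_i phi_i X_{t-i} + eps_t, the
one-step-ahead conditional mean is
  E[X_{t+1} | X_t, ...] = c + sum_i phi_i X_{t+1-i}.
Substitute known values:
  E[X_{t+1} | ...] = (-0.257) * (2) + (0.52) * (-8)
                   = -4.6740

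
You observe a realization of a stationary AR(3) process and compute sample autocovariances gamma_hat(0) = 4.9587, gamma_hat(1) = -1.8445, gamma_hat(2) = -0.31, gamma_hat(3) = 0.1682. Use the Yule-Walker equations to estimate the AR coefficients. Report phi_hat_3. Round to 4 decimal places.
\hat\phi_{3} = -0.1000

The Yule-Walker equations for an AR(p) process read, in matrix form,
  Gamma_p phi = r_p,   with   (Gamma_p)_{ij} = gamma(|i - j|),
                       (r_p)_i = gamma(i),   i,j = 1..p.
Substitute the sample gammas (Toeplitz matrix and right-hand side of size 3):
  Gamma_p = [[4.9587, -1.8445, -0.31], [-1.8445, 4.9587, -1.8445], [-0.31, -1.8445, 4.9587]]
  r_p     = [-1.8445, -0.31, 0.1682]
Written out (R1..R3):
  (R1) 4.9587 phi_1 - 1.8445 phi_2 - 0.31 phi_3 = -1.8445
  (R2) -1.8445 phi_1 + 4.9587 phi_2 - 1.8445 phi_3 = -0.31
  (R3) -0.31 phi_1 - 1.8445 phi_2 + 4.9587 phi_3 = 0.1682
Gaussian elimination:
  R2 <- R2 - (-1.8445/4.9587) R1 = R2 - (-0.371972) R1:  4.272597 phi_2 - 1.959811 phi_3 = -0.996103
  R3 <- R3 - (-0.31/4.9587) R1 = R3 - (-0.062516) R1:  -1.959811 phi_2 + 4.93932 phi_3 = 0.052889
  R3 <- R3 - (-1.959811/4.272597) R2 = R3 - (-0.458693) R2:  4.040368 phi_3 = -0.404017
Back-substitution:
  phi_hat_3 = -0.404017 / 4.040368 = -0.099995
  phi_hat_2 = (-0.996103 - (-1.959811)(-0.099995)) / 4.272597 = -0.279005
  phi_hat_1 = (-1.8445 - (-1.8445)(-0.279005) - (-0.31)(-0.099995)) / 4.9587 = -0.482006
So phi_hat = [-0.4820, -0.2790, -0.1000].
Therefore phi_hat_3 = -0.1000.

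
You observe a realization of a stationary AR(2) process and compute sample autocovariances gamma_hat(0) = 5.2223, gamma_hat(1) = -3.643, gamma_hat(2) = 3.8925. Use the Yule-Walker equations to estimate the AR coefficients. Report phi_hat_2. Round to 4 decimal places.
\hat\phi_{2} = 0.5040

The Yule-Walker equations for an AR(p) process read, in matrix form,
  Gamma_p phi = r_p,   with   (Gamma_p)_{ij} = gamma(|i - j|),
                       (r_p)_i = gamma(i),   i,j = 1..p.
Substitute the sample gammas (Toeplitz matrix and right-hand side of size 2):
  Gamma_p = [[5.2223, -3.643], [-3.643, 5.2223]]
  r_p     = [-3.643, 3.8925]
Written out:
  5.2223 phi_1 - 3.643 phi_2 = -3.643
  -3.643 phi_1 + 5.2223 phi_2 = 3.8925
Solve by Cramer's rule:
  det = gamma(0)^2 - gamma(1)^2 = (5.2223)^2 - (-3.643)^2 = 27.27241729 - 13.271449 = 14.00096829
  phi_hat_1 = [gamma(1) gamma(0) - gamma(1) gamma(2)] / det = [(-3.643)(5.2223) - (-3.643)(3.8925)] / 14.00096829 = -4.8444614 / 14.00096829 = -0.346
  phi_hat_2 = [gamma(0) gamma(2) - gamma(1)^2] / det = [(5.2223)(3.8925) - (-3.643)^2] / 14.00096829 = 7.05635375 / 14.00096829 = 0.504
So phi_hat = [-0.3460, 0.5040].
Therefore phi_hat_2 = 0.5040.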